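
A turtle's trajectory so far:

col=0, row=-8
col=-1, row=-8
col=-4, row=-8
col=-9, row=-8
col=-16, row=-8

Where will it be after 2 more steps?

Taking differences between consecutive positions: (-1, +0), (-3, +0), (-5, +0), (-7, +0). These grow by (-2, +0) each step.
step 5: col=-16, row=-8 + (-9, +0) → col=-25, row=-8
step 6: col=-25, row=-8 + (-11, +0) → col=-36, row=-8

col=-36, row=-8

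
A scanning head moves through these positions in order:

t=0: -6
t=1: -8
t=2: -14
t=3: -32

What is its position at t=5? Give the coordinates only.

Consecutive displacements -2, -6, -18 scale by a factor of 3 each step.
step 4: -32 − 54 → -86
step 5: -86 − 162 → -248

-248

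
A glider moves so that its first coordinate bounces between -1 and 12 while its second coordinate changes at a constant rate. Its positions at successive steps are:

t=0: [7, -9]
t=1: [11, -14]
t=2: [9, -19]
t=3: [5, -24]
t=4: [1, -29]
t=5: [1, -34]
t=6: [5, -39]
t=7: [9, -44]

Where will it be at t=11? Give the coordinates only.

[-1, -64]

The first coordinate travels 4 per step and bounces off the walls at -1 and 12.
  step 8: 9 → 11
  step 9: 11 → 7
  step 10: 7 → 3
  step 11: 3 → -1
The second coordinate changes by -5 each step: at step 11 it is -64.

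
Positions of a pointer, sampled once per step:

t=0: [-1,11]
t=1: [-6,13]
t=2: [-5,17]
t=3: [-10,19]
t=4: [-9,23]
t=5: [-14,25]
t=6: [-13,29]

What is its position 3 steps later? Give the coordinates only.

Differencing gives [-5,+2], [+1,+4], [-5,+2], [+1,+4], [-5,+2], [+1,+4]. This is the pattern [-5,+2], [+1,+4] repeated.
step 7: apply [-5,+2] → [-18,31]
step 8: apply [+1,+4] → [-17,35]
step 9: apply [-5,+2] → [-22,37]

[-22,37]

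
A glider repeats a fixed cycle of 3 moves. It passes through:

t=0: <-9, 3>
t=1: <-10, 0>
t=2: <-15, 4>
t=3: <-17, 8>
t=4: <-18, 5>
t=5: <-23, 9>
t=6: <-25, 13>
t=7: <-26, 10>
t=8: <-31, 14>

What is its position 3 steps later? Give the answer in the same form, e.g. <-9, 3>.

<-39, 19>

Step-to-step displacements: <-1, -3>, <-5, +4>, <-2, +4>, <-1, -3>, <-5, +4>, <-2, +4>, <-1, -3>, <-5, +4> — a repeating cycle of length 3.
step 9: apply <-2, +4> → <-33, 18>
step 10: apply <-1, -3> → <-34, 15>
step 11: apply <-5, +4> → <-39, 19>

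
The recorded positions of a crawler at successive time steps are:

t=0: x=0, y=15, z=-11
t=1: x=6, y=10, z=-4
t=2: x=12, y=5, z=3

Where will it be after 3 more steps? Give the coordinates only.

x=30, y=-10, z=24

The position changes by (+6,-5,+7) every step.
step 3: x=12, y=5, z=3 + (+6,-5,+7) → x=18, y=0, z=10
step 4: x=18, y=0, z=10 + (+6,-5,+7) → x=24, y=-5, z=17
step 5: x=24, y=-5, z=17 + (+6,-5,+7) → x=30, y=-10, z=24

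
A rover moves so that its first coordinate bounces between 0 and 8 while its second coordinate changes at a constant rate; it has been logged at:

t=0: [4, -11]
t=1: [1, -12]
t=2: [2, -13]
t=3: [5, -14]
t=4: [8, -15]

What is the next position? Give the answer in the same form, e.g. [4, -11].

[5, -16]

The first coordinate travels 3 per step and bounces off the walls at 0 and 8.
  step 5: 8 → 5
The second coordinate changes by -1 each step: at step 5 it is -16.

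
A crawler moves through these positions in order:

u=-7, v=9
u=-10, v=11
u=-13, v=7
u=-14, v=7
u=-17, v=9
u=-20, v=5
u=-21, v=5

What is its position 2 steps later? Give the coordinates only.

u=-27, v=3

The moves between consecutive positions are (-3, +2), (-3, -4), (-1, +0), (-3, +2), (-3, -4), (-1, +0); they repeat the 3-cycle [(-3, +2), (-3, -4), (-1, +0)].
step 7: apply (-3, +2) → u=-24, v=7
step 8: apply (-3, -4) → u=-27, v=3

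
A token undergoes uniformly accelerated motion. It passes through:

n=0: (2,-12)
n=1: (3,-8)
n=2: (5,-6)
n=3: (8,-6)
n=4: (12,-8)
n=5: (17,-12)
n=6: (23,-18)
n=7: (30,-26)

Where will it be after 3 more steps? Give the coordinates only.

(57,-62)

First differences are (+1,+4), (+2,+2), (+3,+0), (+4,-2), (+5,-4), (+6,-6), (+7,-8); their common second difference is (+1,-2) (constant acceleration).
step 8: (30,-26) + (+8,-10) → (38,-36)
step 9: (38,-36) + (+9,-12) → (47,-48)
step 10: (47,-48) + (+10,-14) → (57,-62)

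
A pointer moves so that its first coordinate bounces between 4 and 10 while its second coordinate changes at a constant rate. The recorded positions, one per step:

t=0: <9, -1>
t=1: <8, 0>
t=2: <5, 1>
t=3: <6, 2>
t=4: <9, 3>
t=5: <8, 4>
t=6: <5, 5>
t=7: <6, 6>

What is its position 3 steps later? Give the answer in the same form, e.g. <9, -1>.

The first coordinate travels 3 per step and bounces off the walls at 4 and 10.
  step 8: 6 → 9
  step 9: 9 → 8
  step 10: 8 → 5
The second coordinate changes by +1 each step: at step 10 it is 9.

<5, 9>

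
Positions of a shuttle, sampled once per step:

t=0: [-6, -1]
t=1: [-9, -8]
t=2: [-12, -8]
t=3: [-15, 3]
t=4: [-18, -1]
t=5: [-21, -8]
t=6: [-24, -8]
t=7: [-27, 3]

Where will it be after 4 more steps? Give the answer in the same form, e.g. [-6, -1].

[-39, 3]

The first coordinate changes by -3 each step, so at step 11 it is -6 + 11·(-3) = -39.
The second coordinate repeats the cycle [-1, -8, -8, 3] with period 4; step 11 mod 4 = 3, giving 3.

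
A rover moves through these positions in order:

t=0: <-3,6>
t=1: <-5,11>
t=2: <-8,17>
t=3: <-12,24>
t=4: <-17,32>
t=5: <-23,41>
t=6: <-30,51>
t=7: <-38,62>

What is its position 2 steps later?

Taking differences between consecutive positions: <-2,+5>, <-3,+6>, <-4,+7>, <-5,+8>, <-6,+9>, <-7,+10>, <-8,+11>. These grow by <-1,+1> each step.
step 8: <-38,62> + <-9,+12> → <-47,74>
step 9: <-47,74> + <-10,+13> → <-57,87>

<-57,87>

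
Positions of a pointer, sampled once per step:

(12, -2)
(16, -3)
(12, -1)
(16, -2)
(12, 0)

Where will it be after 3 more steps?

The moves between consecutive positions are (+4, -1), (-4, +2), (+4, -1), (-4, +2); they repeat the 2-cycle [(+4, -1), (-4, +2)].
step 5: apply (+4, -1) → (16, -1)
step 6: apply (-4, +2) → (12, 1)
step 7: apply (+4, -1) → (16, 0)

(16, 0)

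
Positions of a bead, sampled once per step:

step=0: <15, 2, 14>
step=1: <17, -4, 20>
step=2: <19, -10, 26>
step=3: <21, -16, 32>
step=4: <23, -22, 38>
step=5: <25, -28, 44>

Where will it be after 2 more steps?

<29, -40, 56>

Constant displacement of <+2, -6, +6> per step.
step 6: <25, -28, 44> + <+2, -6, +6> → <27, -34, 50>
step 7: <27, -34, 50> + <+2, -6, +6> → <29, -40, 56>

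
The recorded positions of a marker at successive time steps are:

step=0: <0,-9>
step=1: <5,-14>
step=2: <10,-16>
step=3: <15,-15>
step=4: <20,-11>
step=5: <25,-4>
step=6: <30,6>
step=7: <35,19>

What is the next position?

<40,35>

First differences are <+5,-5>, <+5,-2>, <+5,+1>, <+5,+4>, <+5,+7>, <+5,+10>, <+5,+13>; their common second difference is <+0,+3> (constant acceleration).
step 8: <35,19> + <+5,+16> → <40,35>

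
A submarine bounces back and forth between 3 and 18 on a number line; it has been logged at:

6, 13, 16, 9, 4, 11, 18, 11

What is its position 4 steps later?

13

The value reflects between 3 and 18, moving 7 per step.
  step 8: 11 → 4
  step 9: 4 → 9
  step 10: 9 → 16
  step 11: 16 → 13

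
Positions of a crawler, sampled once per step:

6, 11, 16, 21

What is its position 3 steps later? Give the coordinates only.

36

Constant displacement of +5 per step.
step 4: 21 + 5 → 26
step 5: 26 + 5 → 31
step 6: 31 + 5 → 36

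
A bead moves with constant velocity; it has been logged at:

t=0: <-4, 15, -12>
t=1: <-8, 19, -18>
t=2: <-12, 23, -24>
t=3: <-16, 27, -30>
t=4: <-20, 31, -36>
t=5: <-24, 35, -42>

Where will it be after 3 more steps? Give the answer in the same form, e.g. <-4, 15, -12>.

Constant displacement of <-4, +4, -6> per step.
step 6: <-24, 35, -42> + <-4, +4, -6> → <-28, 39, -48>
step 7: <-28, 39, -48> + <-4, +4, -6> → <-32, 43, -54>
step 8: <-32, 43, -54> + <-4, +4, -6> → <-36, 47, -60>

<-36, 47, -60>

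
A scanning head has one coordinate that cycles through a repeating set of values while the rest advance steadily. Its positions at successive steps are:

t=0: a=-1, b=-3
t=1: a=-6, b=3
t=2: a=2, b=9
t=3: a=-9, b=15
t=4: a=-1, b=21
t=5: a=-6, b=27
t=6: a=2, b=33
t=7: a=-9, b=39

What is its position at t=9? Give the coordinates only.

a=-6, b=51

A: cycles through -1, -6, 2, -9 every 4 steps. Step 9 lands at position 1 of the cycle → -6.
B: linear, +6 per step → 51 at step 9.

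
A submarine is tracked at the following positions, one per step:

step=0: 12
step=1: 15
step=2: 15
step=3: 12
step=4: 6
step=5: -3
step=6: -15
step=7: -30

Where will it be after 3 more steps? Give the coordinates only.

Taking differences between consecutive positions: +3, +0, -3, -6, -9, -12, -15. These grow by -3 each step.
step 8: -30 − 18 → -48
step 9: -48 − 21 → -69
step 10: -69 − 24 → -93

-93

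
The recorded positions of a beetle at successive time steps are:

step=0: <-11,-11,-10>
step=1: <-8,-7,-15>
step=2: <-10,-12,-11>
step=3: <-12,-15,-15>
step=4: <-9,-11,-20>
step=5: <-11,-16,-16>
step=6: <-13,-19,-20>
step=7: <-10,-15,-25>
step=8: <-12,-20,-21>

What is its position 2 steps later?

Differencing gives <+3,+4,-5>, <-2,-5,+4>, <-2,-3,-4>, <+3,+4,-5>, <-2,-5,+4>, <-2,-3,-4>, <+3,+4,-5>, <-2,-5,+4>. This is the pattern <+3,+4,-5>, <-2,-5,+4>, <-2,-3,-4> repeated.
step 9: apply <-2,-3,-4> → <-14,-23,-25>
step 10: apply <+3,+4,-5> → <-11,-19,-30>

<-11,-19,-30>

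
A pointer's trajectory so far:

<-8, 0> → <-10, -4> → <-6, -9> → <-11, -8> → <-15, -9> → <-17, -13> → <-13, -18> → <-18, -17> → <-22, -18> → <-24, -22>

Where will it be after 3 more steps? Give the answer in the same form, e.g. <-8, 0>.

Differencing gives <-2, -4>, <+4, -5>, <-5, +1>, <-4, -1>, <-2, -4>, <+4, -5>, <-5, +1>, <-4, -1>, <-2, -4>. This is the pattern <-2, -4>, <+4, -5>, <-5, +1>, <-4, -1> repeated.
step 10: apply <+4, -5> → <-20, -27>
step 11: apply <-5, +1> → <-25, -26>
step 12: apply <-4, -1> → <-29, -27>

<-29, -27>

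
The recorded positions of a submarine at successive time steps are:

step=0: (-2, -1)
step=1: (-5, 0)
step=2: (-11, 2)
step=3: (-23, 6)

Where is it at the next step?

(-47, 14)

Step-to-step displacements: (-3, +1), (-6, +2), (-12, +4); each is 2× the previous.
step 4: (-23, 6) + (-24, +8) → (-47, 14)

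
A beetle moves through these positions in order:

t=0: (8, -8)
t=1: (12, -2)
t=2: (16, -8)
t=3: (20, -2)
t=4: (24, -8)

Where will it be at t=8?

(40, -8)

The first coordinate changes by +4 each step, so at step 8 it is 8 + 8·(4) = 40.
The second coordinate repeats the cycle [-8, -2] with period 2; step 8 mod 2 = 0, giving -8.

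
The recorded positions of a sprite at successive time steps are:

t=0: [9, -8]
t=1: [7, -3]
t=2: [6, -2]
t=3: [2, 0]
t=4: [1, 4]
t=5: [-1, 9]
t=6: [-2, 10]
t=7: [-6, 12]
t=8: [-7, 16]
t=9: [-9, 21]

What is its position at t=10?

[-10, 22]

The moves between consecutive positions are [-2, +5], [-1, +1], [-4, +2], [-1, +4], [-2, +5], [-1, +1], [-4, +2], [-1, +4], [-2, +5]; they repeat the 4-cycle [[-2, +5], [-1, +1], [-4, +2], [-1, +4]].
step 10: apply [-1, +1] → [-10, 22]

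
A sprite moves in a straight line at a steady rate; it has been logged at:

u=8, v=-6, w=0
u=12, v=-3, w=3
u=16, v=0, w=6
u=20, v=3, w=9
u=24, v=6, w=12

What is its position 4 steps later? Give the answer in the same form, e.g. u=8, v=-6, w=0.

u=40, v=18, w=24

Constant displacement of (+4, +3, +3) per step.
step 5: u=24, v=6, w=12 + (+4, +3, +3) → u=28, v=9, w=15
step 6: u=28, v=9, w=15 + (+4, +3, +3) → u=32, v=12, w=18
step 7: u=32, v=12, w=18 + (+4, +3, +3) → u=36, v=15, w=21
step 8: u=36, v=15, w=21 + (+4, +3, +3) → u=40, v=18, w=24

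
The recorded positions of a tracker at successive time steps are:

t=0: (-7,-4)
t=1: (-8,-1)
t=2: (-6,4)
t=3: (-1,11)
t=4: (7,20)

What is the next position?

Taking differences between consecutive positions: (-1,+3), (+2,+5), (+5,+7), (+8,+9). These grow by (+3,+2) each step.
step 5: (7,20) + (+11,+11) → (18,31)

(18,31)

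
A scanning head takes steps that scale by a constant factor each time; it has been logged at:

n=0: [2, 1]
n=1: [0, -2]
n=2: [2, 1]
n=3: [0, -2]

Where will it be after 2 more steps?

[0, -2]

Step-to-step displacements: [-2, -3], [+2, +3], [-2, -3]; each is -1× the previous.
step 4: [0, -2] + [+2, +3] → [2, 1]
step 5: [2, 1] + [-2, -3] → [0, -2]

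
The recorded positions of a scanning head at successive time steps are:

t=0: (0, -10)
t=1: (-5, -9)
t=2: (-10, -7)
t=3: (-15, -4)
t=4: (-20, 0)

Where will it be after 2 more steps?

(-30, 11)

Successive displacements: (-5, +1), (-5, +2), (-5, +3), (-5, +4) — each changes by (+0, +1).
step 5: (-20, 0) + (-5, +5) → (-25, 5)
step 6: (-25, 5) + (-5, +6) → (-30, 11)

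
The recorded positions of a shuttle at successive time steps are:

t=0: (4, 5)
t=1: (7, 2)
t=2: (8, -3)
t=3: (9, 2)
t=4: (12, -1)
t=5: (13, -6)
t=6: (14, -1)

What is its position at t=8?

Step-to-step displacements: (+3, -3), (+1, -5), (+1, +5), (+3, -3), (+1, -5), (+1, +5) — a repeating cycle of length 3.
step 7: apply (+3, -3) → (17, -4)
step 8: apply (+1, -5) → (18, -9)

(18, -9)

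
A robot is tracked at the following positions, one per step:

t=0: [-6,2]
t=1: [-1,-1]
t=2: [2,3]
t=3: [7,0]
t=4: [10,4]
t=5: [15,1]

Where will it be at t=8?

[26,6]

Step-to-step displacements: [+5,-3], [+3,+4], [+5,-3], [+3,+4], [+5,-3] — a repeating cycle of length 2.
step 6: apply [+3,+4] → [18,5]
step 7: apply [+5,-3] → [23,2]
step 8: apply [+3,+4] → [26,6]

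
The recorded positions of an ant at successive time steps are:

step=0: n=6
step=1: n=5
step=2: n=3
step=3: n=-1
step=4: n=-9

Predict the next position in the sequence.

n=-25

Consecutive displacements -1, -2, -4, -8 scale by a factor of 2 each step.
step 5: -9 − 16 → n=-25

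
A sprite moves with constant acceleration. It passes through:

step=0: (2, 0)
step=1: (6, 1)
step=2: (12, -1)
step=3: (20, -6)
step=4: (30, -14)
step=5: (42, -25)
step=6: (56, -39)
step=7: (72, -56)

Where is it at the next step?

Taking differences between consecutive positions: (+4, +1), (+6, -2), (+8, -5), (+10, -8), (+12, -11), (+14, -14), (+16, -17). These grow by (+2, -3) each step.
step 8: (72, -56) + (+18, -20) → (90, -76)

(90, -76)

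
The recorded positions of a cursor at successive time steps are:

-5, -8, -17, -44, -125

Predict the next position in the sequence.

-368

Consecutive displacements -3, -9, -27, -81 scale by a factor of 3 each step.
step 5: -125 − 243 → -368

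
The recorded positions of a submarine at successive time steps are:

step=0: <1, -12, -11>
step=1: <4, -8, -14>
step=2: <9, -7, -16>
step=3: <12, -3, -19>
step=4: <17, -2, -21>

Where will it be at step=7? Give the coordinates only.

<28, 7, -29>

Step-to-step displacements: <+3, +4, -3>, <+5, +1, -2>, <+3, +4, -3>, <+5, +1, -2> — a repeating cycle of length 2.
step 5: apply <+3, +4, -3> → <20, 2, -24>
step 6: apply <+5, +1, -2> → <25, 3, -26>
step 7: apply <+3, +4, -3> → <28, 7, -29>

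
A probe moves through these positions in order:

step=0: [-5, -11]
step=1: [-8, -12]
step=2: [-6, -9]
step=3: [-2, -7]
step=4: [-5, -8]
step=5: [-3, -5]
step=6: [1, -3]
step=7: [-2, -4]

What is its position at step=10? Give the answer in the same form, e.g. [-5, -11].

Step-to-step displacements: [-3, -1], [+2, +3], [+4, +2], [-3, -1], [+2, +3], [+4, +2], [-3, -1] — a repeating cycle of length 3.
step 8: apply [+2, +3] → [0, -1]
step 9: apply [+4, +2] → [4, 1]
step 10: apply [-3, -1] → [1, 0]

[1, 0]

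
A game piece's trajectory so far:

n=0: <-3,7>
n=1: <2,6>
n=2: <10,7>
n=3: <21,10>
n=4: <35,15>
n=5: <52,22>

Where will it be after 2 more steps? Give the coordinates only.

<95,42>

Taking differences between consecutive positions: <+5,-1>, <+8,+1>, <+11,+3>, <+14,+5>, <+17,+7>. These grow by <+3,+2> each step.
step 6: <52,22> + <+20,+9> → <72,31>
step 7: <72,31> + <+23,+11> → <95,42>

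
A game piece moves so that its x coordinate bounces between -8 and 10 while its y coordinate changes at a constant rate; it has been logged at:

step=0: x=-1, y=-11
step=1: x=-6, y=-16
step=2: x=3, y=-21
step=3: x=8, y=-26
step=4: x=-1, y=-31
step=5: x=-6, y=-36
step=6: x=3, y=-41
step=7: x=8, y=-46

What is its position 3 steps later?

x=3, y=-61

The x coordinate reflects between -8 and 10, moving 9 per step.
  step 8: 8 → -1
  step 9: -1 → -6
  step 10: -6 → 3
The y coordinate changes by -5 each step: at step 10 it is -61.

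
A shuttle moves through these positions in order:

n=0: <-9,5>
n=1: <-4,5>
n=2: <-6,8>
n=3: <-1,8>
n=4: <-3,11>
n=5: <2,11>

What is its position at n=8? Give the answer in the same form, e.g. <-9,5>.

<3,17>

Differencing gives <+5,+0>, <-2,+3>, <+5,+0>, <-2,+3>, <+5,+0>. This is the pattern <+5,+0>, <-2,+3> repeated.
step 6: apply <-2,+3> → <0,14>
step 7: apply <+5,+0> → <5,14>
step 8: apply <-2,+3> → <3,17>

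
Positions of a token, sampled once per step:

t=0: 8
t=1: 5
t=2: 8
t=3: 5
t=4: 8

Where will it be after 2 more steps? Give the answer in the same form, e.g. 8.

Consecutive displacements -3, +3, -3, +3 scale by a factor of -1 each step.
step 5: 8 − 3 → 5
step 6: 5 + 3 → 8

8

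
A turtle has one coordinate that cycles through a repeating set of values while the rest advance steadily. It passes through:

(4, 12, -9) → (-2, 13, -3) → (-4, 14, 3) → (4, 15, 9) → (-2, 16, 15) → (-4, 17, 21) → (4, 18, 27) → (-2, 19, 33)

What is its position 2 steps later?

First: cycles through 4, -2, -4 every 3 steps. Step 9 lands at position 0 of the cycle → 4.
Second: linear, +1 per step → 21 at step 9.
Third: linear, +6 per step → 45 at step 9.

(4, 21, 45)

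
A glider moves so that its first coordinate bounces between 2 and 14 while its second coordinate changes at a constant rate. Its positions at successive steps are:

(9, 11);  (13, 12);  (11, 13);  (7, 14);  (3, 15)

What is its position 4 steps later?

The first coordinate reflects between 2 and 14, moving 4 per step.
  step 5: 3 → 5
  step 6: 5 → 9
  step 7: 9 → 13
  step 8: 13 → 11
The second coordinate changes by +1 each step: at step 8 it is 19.

(11, 19)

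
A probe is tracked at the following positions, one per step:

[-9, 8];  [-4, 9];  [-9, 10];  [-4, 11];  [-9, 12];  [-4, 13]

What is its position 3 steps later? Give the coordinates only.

[-9, 16]

The first coordinate repeats the cycle [-9, -4] with period 2; step 8 mod 2 = 0, giving -9.
The second coordinate changes by +1 each step, so at step 8 it is 8 + 8·(1) = 16.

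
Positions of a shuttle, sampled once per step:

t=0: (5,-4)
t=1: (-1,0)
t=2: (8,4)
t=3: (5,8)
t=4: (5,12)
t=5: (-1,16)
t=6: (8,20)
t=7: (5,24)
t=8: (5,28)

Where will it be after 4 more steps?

First: cycles through 5, -1, 8, 5 every 4 steps. Step 12 lands at position 0 of the cycle → 5.
Second: linear, +4 per step → 44 at step 12.

(5,44)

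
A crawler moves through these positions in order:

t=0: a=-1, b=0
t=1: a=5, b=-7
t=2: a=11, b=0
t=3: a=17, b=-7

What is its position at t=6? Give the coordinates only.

a=35, b=0

A: linear, +6 per step → 35 at step 6.
B: cycles through 0, -7 every 2 steps. Step 6 lands at position 0 of the cycle → 0.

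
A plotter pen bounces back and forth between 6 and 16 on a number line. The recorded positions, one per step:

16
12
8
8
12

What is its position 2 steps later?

12

The value reflects between 6 and 16, moving 4 per step.
  step 5: 12 → 16
  step 6: 16 → 12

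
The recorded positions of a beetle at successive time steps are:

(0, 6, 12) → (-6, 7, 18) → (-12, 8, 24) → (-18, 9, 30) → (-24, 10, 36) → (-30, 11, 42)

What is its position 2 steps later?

Constant displacement of (-6, +1, +6) per step.
step 6: (-30, 11, 42) + (-6, +1, +6) → (-36, 12, 48)
step 7: (-36, 12, 48) + (-6, +1, +6) → (-42, 13, 54)

(-42, 13, 54)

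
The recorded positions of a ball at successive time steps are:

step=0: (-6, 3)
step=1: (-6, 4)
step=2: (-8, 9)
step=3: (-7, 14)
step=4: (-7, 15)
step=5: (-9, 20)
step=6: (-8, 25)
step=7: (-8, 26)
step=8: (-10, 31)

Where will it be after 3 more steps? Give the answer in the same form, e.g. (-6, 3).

Differencing gives (+0, +1), (-2, +5), (+1, +5), (+0, +1), (-2, +5), (+1, +5), (+0, +1), (-2, +5). This is the pattern (+0, +1), (-2, +5), (+1, +5) repeated.
step 9: apply (+1, +5) → (-9, 36)
step 10: apply (+0, +1) → (-9, 37)
step 11: apply (-2, +5) → (-11, 42)

(-11, 42)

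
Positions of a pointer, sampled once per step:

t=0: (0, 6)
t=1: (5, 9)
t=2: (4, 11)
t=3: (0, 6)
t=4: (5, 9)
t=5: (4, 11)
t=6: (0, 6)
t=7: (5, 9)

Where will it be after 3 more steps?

(5, 9)

Step-to-step displacements: (+5, +3), (-1, +2), (-4, -5), (+5, +3), (-1, +2), (-4, -5), (+5, +3) — a repeating cycle of length 3.
step 8: apply (-1, +2) → (4, 11)
step 9: apply (-4, -5) → (0, 6)
step 10: apply (+5, +3) → (5, 9)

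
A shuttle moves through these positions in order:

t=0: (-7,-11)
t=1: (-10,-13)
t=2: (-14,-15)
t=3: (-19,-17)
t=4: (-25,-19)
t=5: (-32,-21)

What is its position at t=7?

(-49,-25)

Successive displacements: (-3,-2), (-4,-2), (-5,-2), (-6,-2), (-7,-2) — each changes by (-1,+0).
step 6: (-32,-21) + (-8,-2) → (-40,-23)
step 7: (-40,-23) + (-9,-2) → (-49,-25)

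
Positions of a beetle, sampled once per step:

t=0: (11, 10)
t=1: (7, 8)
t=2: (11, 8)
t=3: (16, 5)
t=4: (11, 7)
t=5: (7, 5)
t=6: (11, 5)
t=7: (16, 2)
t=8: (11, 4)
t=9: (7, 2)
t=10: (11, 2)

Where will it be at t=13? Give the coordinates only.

(7, -1)

Step-to-step displacements: (-4, -2), (+4, +0), (+5, -3), (-5, +2), (-4, -2), (+4, +0), (+5, -3), (-5, +2), (-4, -2), (+4, +0) — a repeating cycle of length 4.
step 11: apply (+5, -3) → (16, -1)
step 12: apply (-5, +2) → (11, 1)
step 13: apply (-4, -2) → (7, -1)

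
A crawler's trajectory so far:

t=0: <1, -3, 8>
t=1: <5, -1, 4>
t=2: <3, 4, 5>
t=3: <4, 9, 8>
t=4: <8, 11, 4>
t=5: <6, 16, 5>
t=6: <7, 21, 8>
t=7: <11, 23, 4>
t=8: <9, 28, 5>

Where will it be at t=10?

Differencing gives <+4, +2, -4>, <-2, +5, +1>, <+1, +5, +3>, <+4, +2, -4>, <-2, +5, +1>, <+1, +5, +3>, <+4, +2, -4>, <-2, +5, +1>. This is the pattern <+4, +2, -4>, <-2, +5, +1>, <+1, +5, +3> repeated.
step 9: apply <+1, +5, +3> → <10, 33, 8>
step 10: apply <+4, +2, -4> → <14, 35, 4>

<14, 35, 4>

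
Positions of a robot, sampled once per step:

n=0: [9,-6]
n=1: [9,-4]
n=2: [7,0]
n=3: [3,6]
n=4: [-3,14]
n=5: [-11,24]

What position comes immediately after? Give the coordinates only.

Successive displacements: [+0,+2], [-2,+4], [-4,+6], [-6,+8], [-8,+10] — each changes by [-2,+2].
step 6: [-11,24] + [-10,+12] → [-21,36]

[-21,36]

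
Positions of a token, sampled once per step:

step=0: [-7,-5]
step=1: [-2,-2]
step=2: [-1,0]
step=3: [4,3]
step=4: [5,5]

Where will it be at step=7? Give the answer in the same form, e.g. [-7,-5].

Step-to-step displacements: [+5,+3], [+1,+2], [+5,+3], [+1,+2] — a repeating cycle of length 2.
step 5: apply [+5,+3] → [10,8]
step 6: apply [+1,+2] → [11,10]
step 7: apply [+5,+3] → [16,13]

[16,13]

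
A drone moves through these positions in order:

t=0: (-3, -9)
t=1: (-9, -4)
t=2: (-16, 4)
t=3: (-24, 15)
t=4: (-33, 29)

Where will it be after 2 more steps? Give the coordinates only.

Taking differences between consecutive positions: (-6, +5), (-7, +8), (-8, +11), (-9, +14). These grow by (-1, +3) each step.
step 5: (-33, 29) + (-10, +17) → (-43, 46)
step 6: (-43, 46) + (-11, +20) → (-54, 66)

(-54, 66)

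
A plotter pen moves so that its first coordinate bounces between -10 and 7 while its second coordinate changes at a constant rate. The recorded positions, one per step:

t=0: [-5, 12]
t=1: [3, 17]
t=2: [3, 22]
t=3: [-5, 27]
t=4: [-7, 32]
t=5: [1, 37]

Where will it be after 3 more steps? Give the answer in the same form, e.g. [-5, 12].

The first coordinate reflects between -10 and 7, moving 8 per step.
  step 6: 1 → 5
  step 7: 5 → -3
  step 8: -3 → -9
The second coordinate changes by +5 each step: at step 8 it is 52.

[-9, 52]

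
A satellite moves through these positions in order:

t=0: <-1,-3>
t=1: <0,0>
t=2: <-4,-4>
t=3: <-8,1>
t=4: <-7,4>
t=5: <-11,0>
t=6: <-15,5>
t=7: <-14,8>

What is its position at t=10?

<-21,12>

The moves between consecutive positions are <+1,+3>, <-4,-4>, <-4,+5>, <+1,+3>, <-4,-4>, <-4,+5>, <+1,+3>; they repeat the 3-cycle [<+1,+3>, <-4,-4>, <-4,+5>].
step 8: apply <-4,-4> → <-18,4>
step 9: apply <-4,+5> → <-22,9>
step 10: apply <+1,+3> → <-21,12>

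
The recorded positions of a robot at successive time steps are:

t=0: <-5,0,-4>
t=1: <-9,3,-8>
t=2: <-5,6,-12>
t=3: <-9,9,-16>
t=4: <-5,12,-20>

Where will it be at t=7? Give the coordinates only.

<-9,21,-32>

The first coordinate repeats the cycle [-5, -9] with period 2; step 7 mod 2 = 1, giving -9.
The second coordinate changes by +3 each step, so at step 7 it is 0 + 7·(3) = 21.
The third coordinate changes by -4 each step, so at step 7 it is -4 + 7·(-4) = -32.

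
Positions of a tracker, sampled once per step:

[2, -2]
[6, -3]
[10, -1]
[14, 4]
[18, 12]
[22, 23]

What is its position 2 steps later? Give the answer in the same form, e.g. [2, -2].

Successive displacements: [+4, -1], [+4, +2], [+4, +5], [+4, +8], [+4, +11] — each changes by [+0, +3].
step 6: [22, 23] + [+4, +14] → [26, 37]
step 7: [26, 37] + [+4, +17] → [30, 54]

[30, 54]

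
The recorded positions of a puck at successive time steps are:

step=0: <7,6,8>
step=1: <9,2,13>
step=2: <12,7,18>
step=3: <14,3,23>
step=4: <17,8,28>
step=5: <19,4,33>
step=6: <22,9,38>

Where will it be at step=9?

Differencing gives <+2,-4,+5>, <+3,+5,+5>, <+2,-4,+5>, <+3,+5,+5>, <+2,-4,+5>, <+3,+5,+5>. This is the pattern <+2,-4,+5>, <+3,+5,+5> repeated.
step 7: apply <+2,-4,+5> → <24,5,43>
step 8: apply <+3,+5,+5> → <27,10,48>
step 9: apply <+2,-4,+5> → <29,6,53>

<29,6,53>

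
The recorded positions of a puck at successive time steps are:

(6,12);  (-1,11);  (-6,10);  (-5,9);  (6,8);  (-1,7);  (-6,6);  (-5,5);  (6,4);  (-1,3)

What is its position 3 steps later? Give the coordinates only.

(6,0)

First: cycles through 6, -1, -6, -5 every 4 steps. Step 12 lands at position 0 of the cycle → 6.
Second: linear, -1 per step → 0 at step 12.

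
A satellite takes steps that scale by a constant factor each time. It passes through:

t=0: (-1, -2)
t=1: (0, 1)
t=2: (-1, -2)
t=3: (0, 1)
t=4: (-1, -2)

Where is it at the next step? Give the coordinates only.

The jumps are (+1, +3), (-1, -3), (+1, +3), (-1, -3) — a geometric progression with ratio -1.
step 5: (-1, -2) + (+1, +3) → (0, 1)

(0, 1)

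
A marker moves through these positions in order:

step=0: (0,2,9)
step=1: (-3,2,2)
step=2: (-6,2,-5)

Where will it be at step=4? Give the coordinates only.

(-12,2,-19)

Each step adds (-3,+0,-7) to the position.
step 3: (-6,2,-5) + (-3,+0,-7) → (-9,2,-12)
step 4: (-9,2,-12) + (-3,+0,-7) → (-12,2,-19)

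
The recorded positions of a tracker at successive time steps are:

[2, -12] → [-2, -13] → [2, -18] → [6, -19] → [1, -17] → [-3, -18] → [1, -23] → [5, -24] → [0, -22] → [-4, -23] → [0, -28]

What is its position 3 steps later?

Step-to-step displacements: [-4, -1], [+4, -5], [+4, -1], [-5, +2], [-4, -1], [+4, -5], [+4, -1], [-5, +2], [-4, -1], [+4, -5] — a repeating cycle of length 4.
step 11: apply [+4, -1] → [4, -29]
step 12: apply [-5, +2] → [-1, -27]
step 13: apply [-4, -1] → [-5, -28]

[-5, -28]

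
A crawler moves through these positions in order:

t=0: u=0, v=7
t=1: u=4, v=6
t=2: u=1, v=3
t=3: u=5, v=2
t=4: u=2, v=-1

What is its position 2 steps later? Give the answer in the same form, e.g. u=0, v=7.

Step-to-step displacements: (+4,-1), (-3,-3), (+4,-1), (-3,-3) — a repeating cycle of length 2.
step 5: apply (+4,-1) → u=6, v=-2
step 6: apply (-3,-3) → u=3, v=-5

u=3, v=-5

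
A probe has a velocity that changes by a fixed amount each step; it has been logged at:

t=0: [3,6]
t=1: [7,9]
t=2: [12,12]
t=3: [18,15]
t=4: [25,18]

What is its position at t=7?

[52,27]

Successive displacements: [+4,+3], [+5,+3], [+6,+3], [+7,+3] — each changes by [+1,+0].
step 5: [25,18] + [+8,+3] → [33,21]
step 6: [33,21] + [+9,+3] → [42,24]
step 7: [42,24] + [+10,+3] → [52,27]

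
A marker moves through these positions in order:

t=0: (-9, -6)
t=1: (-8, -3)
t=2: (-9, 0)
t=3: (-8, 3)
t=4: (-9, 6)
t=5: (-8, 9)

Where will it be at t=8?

(-9, 18)

First: cycles through -9, -8 every 2 steps. Step 8 lands at position 0 of the cycle → -9.
Second: linear, +3 per step → 18 at step 8.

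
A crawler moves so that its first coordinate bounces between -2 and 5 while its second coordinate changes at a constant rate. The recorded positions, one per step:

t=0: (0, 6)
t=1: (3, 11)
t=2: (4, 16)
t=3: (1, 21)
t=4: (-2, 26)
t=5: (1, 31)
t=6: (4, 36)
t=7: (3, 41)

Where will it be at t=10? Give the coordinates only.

(2, 56)

The first coordinate travels 3 per step and bounces off the walls at -2 and 5.
  step 8: 3 → 0
  step 9: 0 → -1
  step 10: -1 → 2
The second coordinate changes by +5 each step: at step 10 it is 56.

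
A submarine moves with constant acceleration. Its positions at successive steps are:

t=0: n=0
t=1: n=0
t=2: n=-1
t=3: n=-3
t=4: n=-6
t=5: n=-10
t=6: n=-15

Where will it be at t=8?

Taking differences between consecutive positions: +0, -1, -2, -3, -4, -5. These grow by -1 each step.
step 7: -15 − 6 → n=-21
step 8: -21 − 7 → n=-28

n=-28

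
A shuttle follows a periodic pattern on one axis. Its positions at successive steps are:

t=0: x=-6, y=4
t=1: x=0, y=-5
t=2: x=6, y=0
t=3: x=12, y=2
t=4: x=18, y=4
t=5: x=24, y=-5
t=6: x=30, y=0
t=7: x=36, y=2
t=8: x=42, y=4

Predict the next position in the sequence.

The x coordinate changes by +6 each step, so at step 9 it is -6 + 9·(6) = 48.
The y coordinate repeats the cycle [4, -5, 0, 2] with period 4; step 9 mod 4 = 1, giving -5.

x=48, y=-5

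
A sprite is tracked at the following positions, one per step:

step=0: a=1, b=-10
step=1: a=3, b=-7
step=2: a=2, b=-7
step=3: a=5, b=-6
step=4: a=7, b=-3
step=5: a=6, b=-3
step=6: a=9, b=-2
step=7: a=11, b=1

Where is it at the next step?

The moves between consecutive positions are (+2, +3), (-1, +0), (+3, +1), (+2, +3), (-1, +0), (+3, +1), (+2, +3); they repeat the 3-cycle [(+2, +3), (-1, +0), (+3, +1)].
step 8: apply (-1, +0) → a=10, b=1

a=10, b=1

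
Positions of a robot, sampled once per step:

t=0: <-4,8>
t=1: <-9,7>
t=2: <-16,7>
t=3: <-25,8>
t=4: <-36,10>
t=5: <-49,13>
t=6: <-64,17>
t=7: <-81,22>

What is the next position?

<-100,28>

Taking differences between consecutive positions: <-5,-1>, <-7,+0>, <-9,+1>, <-11,+2>, <-13,+3>, <-15,+4>, <-17,+5>. These grow by <-2,+1> each step.
step 8: <-81,22> + <-19,+6> → <-100,28>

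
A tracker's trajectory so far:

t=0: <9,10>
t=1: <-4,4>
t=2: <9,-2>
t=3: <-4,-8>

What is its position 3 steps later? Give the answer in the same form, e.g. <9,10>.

<9,-26>

First: cycles through 9, -4 every 2 steps. Step 6 lands at position 0 of the cycle → 9.
Second: linear, -6 per step → -26 at step 6.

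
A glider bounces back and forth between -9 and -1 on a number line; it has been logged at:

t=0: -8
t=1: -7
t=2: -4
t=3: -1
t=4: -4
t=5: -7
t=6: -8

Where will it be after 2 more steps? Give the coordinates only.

-2

The value travels 3 per step and bounces off the walls at -9 and -1.
  step 7: -8 → -5
  step 8: -5 → -2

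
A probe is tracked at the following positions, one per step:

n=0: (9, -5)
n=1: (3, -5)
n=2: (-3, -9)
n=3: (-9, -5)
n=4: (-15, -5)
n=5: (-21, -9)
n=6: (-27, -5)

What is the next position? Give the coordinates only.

(-33, -5)

The first coordinate changes by -6 each step, so at step 7 it is 9 + 7·(-6) = -33.
The second coordinate repeats the cycle [-5, -5, -9] with period 3; step 7 mod 3 = 1, giving -5.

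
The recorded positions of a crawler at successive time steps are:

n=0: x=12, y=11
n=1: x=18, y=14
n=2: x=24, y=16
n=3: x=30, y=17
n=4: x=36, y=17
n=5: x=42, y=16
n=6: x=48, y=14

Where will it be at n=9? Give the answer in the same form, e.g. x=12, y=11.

x=66, y=2

Successive displacements: (+6, +3), (+6, +2), (+6, +1), (+6, +0), (+6, -1), (+6, -2) — each changes by (+0, -1).
step 7: x=48, y=14 + (+6, -3) → x=54, y=11
step 8: x=54, y=11 + (+6, -4) → x=60, y=7
step 9: x=60, y=7 + (+6, -5) → x=66, y=2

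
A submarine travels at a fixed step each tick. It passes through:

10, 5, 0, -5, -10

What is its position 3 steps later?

Each step adds -5 to the position.
step 5: -10 − 5 → -15
step 6: -15 − 5 → -20
step 7: -20 − 5 → -25

-25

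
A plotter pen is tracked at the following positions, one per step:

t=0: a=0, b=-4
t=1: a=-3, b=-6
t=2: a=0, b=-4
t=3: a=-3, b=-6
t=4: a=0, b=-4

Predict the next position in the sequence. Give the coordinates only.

a=-3, b=-6

Consecutive displacements (-3, -2), (+3, +2), (-3, -2), (+3, +2) scale by a factor of -1 each step.
step 5: a=0, b=-4 + (-3, -2) → a=-3, b=-6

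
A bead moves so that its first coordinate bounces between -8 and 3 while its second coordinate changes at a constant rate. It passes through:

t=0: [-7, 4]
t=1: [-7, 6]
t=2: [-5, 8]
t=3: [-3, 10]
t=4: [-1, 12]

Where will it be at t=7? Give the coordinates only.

The first coordinate reflects between -8 and 3, moving 2 per step.
  step 5: -1 → 1
  step 6: 1 → 3
  step 7: 3 → 1
The second coordinate changes by +2 each step: at step 7 it is 18.

[1, 18]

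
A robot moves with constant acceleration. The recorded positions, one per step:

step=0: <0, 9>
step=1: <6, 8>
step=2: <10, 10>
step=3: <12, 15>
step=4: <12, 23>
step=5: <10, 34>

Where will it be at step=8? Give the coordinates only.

<-8, 85>

Taking differences between consecutive positions: <+6, -1>, <+4, +2>, <+2, +5>, <+0, +8>, <-2, +11>. These grow by <-2, +3> each step.
step 6: <10, 34> + <-4, +14> → <6, 48>
step 7: <6, 48> + <-6, +17> → <0, 65>
step 8: <0, 65> + <-8, +20> → <-8, 85>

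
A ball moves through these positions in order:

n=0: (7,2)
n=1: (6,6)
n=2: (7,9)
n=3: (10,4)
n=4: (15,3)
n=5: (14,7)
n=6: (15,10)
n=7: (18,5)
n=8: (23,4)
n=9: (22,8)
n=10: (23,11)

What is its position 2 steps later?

(31,5)

Differencing gives (-1,+4), (+1,+3), (+3,-5), (+5,-1), (-1,+4), (+1,+3), (+3,-5), (+5,-1), (-1,+4), (+1,+3). This is the pattern (-1,+4), (+1,+3), (+3,-5), (+5,-1) repeated.
step 11: apply (+3,-5) → (26,6)
step 12: apply (+5,-1) → (31,5)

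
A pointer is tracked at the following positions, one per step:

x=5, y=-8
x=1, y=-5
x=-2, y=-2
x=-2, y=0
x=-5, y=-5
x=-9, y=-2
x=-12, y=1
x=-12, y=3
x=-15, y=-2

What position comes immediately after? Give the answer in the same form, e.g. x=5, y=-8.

Step-to-step displacements: (-4, +3), (-3, +3), (+0, +2), (-3, -5), (-4, +3), (-3, +3), (+0, +2), (-3, -5) — a repeating cycle of length 4.
step 9: apply (-4, +3) → x=-19, y=1

x=-19, y=1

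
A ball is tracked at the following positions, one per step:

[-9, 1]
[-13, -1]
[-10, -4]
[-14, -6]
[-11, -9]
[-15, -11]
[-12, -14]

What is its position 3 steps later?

[-17, -21]

Differencing gives [-4, -2], [+3, -3], [-4, -2], [+3, -3], [-4, -2], [+3, -3]. This is the pattern [-4, -2], [+3, -3] repeated.
step 7: apply [-4, -2] → [-16, -16]
step 8: apply [+3, -3] → [-13, -19]
step 9: apply [-4, -2] → [-17, -21]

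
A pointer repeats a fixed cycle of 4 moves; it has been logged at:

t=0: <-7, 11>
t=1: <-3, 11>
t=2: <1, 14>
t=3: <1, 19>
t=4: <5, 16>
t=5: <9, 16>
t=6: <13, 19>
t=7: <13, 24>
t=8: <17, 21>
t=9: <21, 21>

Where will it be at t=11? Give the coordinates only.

Differencing gives <+4, +0>, <+4, +3>, <+0, +5>, <+4, -3>, <+4, +0>, <+4, +3>, <+0, +5>, <+4, -3>, <+4, +0>. This is the pattern <+4, +0>, <+4, +3>, <+0, +5>, <+4, -3> repeated.
step 10: apply <+4, +3> → <25, 24>
step 11: apply <+0, +5> → <25, 29>

<25, 29>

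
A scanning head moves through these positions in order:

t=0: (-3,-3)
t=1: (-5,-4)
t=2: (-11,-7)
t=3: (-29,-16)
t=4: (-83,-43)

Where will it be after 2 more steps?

(-731,-367)

Step-to-step displacements: (-2,-1), (-6,-3), (-18,-9), (-54,-27); each is 3× the previous.
step 5: (-83,-43) + (-162,-81) → (-245,-124)
step 6: (-245,-124) + (-486,-243) → (-731,-367)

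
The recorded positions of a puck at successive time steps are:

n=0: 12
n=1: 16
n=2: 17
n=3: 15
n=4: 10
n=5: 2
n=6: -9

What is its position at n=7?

Taking differences between consecutive positions: +4, +1, -2, -5, -8, -11. These grow by -3 each step.
step 7: -9 − 14 → -23

-23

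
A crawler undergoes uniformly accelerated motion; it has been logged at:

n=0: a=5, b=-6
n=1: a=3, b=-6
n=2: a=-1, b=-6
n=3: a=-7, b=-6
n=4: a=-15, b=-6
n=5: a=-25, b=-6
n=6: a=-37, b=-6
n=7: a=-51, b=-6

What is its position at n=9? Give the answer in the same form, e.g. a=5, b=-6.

a=-85, b=-6

Taking differences between consecutive positions: (-2, +0), (-4, +0), (-6, +0), (-8, +0), (-10, +0), (-12, +0), (-14, +0). These grow by (-2, +0) each step.
step 8: a=-51, b=-6 + (-16, +0) → a=-67, b=-6
step 9: a=-67, b=-6 + (-18, +0) → a=-85, b=-6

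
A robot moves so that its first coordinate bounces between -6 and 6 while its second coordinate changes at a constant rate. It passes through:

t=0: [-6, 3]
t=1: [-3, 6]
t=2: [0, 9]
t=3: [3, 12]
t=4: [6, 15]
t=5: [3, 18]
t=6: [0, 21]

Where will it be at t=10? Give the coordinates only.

The first coordinate travels 3 per step and bounces off the walls at -6 and 6.
  step 7: 0 → -3
  step 8: -3 → -6
  step 9: -6 → -3
  step 10: -3 → 0
The second coordinate changes by +3 each step: at step 10 it is 33.

[0, 33]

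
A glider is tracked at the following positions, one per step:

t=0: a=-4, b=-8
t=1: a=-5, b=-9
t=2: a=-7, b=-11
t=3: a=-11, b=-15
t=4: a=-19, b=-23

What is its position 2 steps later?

a=-67, b=-71

The jumps are (-1, -1), (-2, -2), (-4, -4), (-8, -8) — a geometric progression with ratio 2.
step 5: a=-19, b=-23 + (-16, -16) → a=-35, b=-39
step 6: a=-35, b=-39 + (-32, -32) → a=-67, b=-71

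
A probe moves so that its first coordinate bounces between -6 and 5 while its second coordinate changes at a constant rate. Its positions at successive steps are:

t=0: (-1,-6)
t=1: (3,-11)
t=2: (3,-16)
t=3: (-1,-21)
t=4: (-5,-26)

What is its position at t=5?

(-3,-31)

The first coordinate travels 4 per step and bounces off the walls at -6 and 5.
  step 5: -5 → -3
The second coordinate changes by -5 each step: at step 5 it is -31.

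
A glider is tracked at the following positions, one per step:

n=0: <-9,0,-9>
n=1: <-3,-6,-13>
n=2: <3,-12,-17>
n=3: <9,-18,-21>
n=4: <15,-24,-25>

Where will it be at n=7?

The position changes by <+6,-6,-4> every step.
step 5: <15,-24,-25> + <+6,-6,-4> → <21,-30,-29>
step 6: <21,-30,-29> + <+6,-6,-4> → <27,-36,-33>
step 7: <27,-36,-33> + <+6,-6,-4> → <33,-42,-37>

<33,-42,-37>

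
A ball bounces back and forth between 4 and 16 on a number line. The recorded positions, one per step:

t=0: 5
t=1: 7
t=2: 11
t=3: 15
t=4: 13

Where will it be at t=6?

The value travels 4 per step and bounces off the walls at 4 and 16.
  step 5: 13 → 9
  step 6: 9 → 5

5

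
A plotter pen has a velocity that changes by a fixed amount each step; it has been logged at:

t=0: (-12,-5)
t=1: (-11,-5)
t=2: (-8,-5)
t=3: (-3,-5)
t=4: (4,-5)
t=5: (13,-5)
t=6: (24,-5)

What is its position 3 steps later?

Successive displacements: (+1,+0), (+3,+0), (+5,+0), (+7,+0), (+9,+0), (+11,+0) — each changes by (+2,+0).
step 7: (24,-5) + (+13,+0) → (37,-5)
step 8: (37,-5) + (+15,+0) → (52,-5)
step 9: (52,-5) + (+17,+0) → (69,-5)

(69,-5)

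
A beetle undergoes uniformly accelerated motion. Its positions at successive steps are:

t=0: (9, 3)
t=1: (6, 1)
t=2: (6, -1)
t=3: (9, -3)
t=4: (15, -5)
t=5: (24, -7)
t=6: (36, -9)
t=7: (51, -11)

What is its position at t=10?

Successive displacements: (-3, -2), (+0, -2), (+3, -2), (+6, -2), (+9, -2), (+12, -2), (+15, -2) — each changes by (+3, +0).
step 8: (51, -11) + (+18, -2) → (69, -13)
step 9: (69, -13) + (+21, -2) → (90, -15)
step 10: (90, -15) + (+24, -2) → (114, -17)

(114, -17)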